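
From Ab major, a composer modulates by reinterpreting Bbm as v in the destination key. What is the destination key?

Eb minor

The numeral v denotes a minor triad on scale degree 5. With Bb on degree 5, the tonic of the new key is Eb.
Degree 5 carries a minor triad in natural-minor keys, so the destination is Eb minor.
Check: the diatonic triads of Eb minor (natural minor) are Ebm (i), Fdim (ii°), Gb (III), Abm (iv), Bbm (v), Cb (VI), Db (VII) — Bbm is indeed v.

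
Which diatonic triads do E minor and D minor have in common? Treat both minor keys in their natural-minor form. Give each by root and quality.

Triads in E minor (natural minor): Em (i), F#dim (ii°), G (III), Am (iv), Bm (v), C (VI), D (VII).
Triads in D minor (natural minor): Dm (i), Edim (ii°), F (III), Gm (iv), Am (v), Bb (VI), C (VII).
Shared triads with their functions: Am (iv in E minor, v in D minor); C (VI in E minor, VII in D minor).

Am, C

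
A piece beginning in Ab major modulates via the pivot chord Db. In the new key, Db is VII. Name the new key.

Eb minor

The numeral VII denotes a major triad on scale degree 7. With Db on degree 7, the tonic of the new key is Eb.
Degree 7 carries a major triad in natural-minor keys, so the destination is Eb minor.
Check: the diatonic triads of Eb minor (natural minor) are Ebm (i), Fdim (ii°), Gb (III), Abm (iv), Bbm (v), Cb (VI), Db (VII) — Db is indeed VII.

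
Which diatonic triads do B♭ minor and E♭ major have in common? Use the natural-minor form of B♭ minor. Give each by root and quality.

Fm, A♭

Triads in B♭ minor (natural minor): B♭m (i), Cdim (ii°), D♭ (III), E♭m (iv), Fm (v), G♭ (VI), A♭ (VII).
Triads in E♭ major: E♭ (I), Fm (ii), Gm (iii), A♭ (IV), B♭ (V), Cm (vi), Ddim (vii°).
Shared triads with their functions: Fm (v in B♭ minor, ii in E♭ major); A♭ (VII in B♭ minor, IV in E♭ major).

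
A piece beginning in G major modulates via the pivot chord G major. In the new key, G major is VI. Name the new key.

The numeral VI denotes a major triad on scale degree 6. With G on degree 6, the tonic of the new key is B.
Degree 6 carries a major triad in minor keys, so the destination is B minor.
Check: the diatonic triads of B minor (natural minor) are Bm (i), C♯dim (ii°), D (III), Em (iv), F♯m (v), G (VI), A (VII) — G major is indeed VI.

B minor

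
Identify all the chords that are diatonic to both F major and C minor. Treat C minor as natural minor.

Gm, Bb

Triads in F major: F (I), Gm (ii), Am (iii), Bb (IV), C (V), Dm (vi), Edim (vii°).
Triads in C minor (natural minor): Cm (i), Ddim (ii°), Eb (III), Fm (iv), Gm (v), Ab (VI), Bb (VII).
Shared triads with their functions: Gm (ii in F major, v in C minor); Bb (IV in F major, VII in C minor).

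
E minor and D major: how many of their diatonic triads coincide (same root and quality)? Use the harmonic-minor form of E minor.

Diatonic triads of E minor (harmonic minor): Em (i), F#dim (ii°), Gaug (III+), Am (iv), B (V), C (VI), D#dim (vii°).
Diatonic triads of D major: D (I), Em (ii), F#m (iii), G (IV), A (V), Bm (vi), C#dim (vii°).
Matching root and quality in both lists: Em.
That gives 1 common triad.

1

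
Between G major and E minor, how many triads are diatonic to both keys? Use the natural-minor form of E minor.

Diatonic triads of G major: G major (I), A minor (ii), B minor (iii), C major (IV), D major (V), E minor (vi), F# diminished (vii°).
Diatonic triads of E minor (natural minor): E minor (i), F# diminished (ii°), G major (III), A minor (iv), B minor (v), C major (VI), D major (VII).
Matching root and quality in both lists: G major, A minor, B minor, C major, D major, E minor, F# diminished.
That gives 7 common triads.

7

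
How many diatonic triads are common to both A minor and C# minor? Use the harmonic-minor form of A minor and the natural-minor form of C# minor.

1

Diatonic triads of A minor (harmonic minor): Am (i), Bdim (ii°), Caug (III+), Dm (iv), E (V), F (VI), G#dim (vii°).
Diatonic triads of C# minor (natural minor): C#m (i), D#dim (ii°), E (III), F#m (iv), G#m (v), A (VI), B (VII).
Matching root and quality in both lists: E.
That gives 1 common triad.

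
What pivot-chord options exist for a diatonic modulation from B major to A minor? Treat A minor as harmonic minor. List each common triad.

Triads in B major: B (I), C#m (ii), D#m (iii), E (IV), F# (V), G#m (vi), A#dim (vii°).
Triads in A minor (harmonic minor): Am (i), Bdim (ii°), Caug (III+), Dm (iv), E (V), F (VI), G#dim (vii°).
Shared triads with their functions: E (IV in B major, V in A minor).

E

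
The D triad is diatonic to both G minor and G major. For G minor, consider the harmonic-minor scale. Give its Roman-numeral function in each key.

V in G minor; V in G major

The scale of G minor (harmonic minor) is G A Bb C D Eb F#; D is degree 5, and the triad built there (D-F#-A) is major, so it is V.
The scale of G major is G A B C D E F#; D is degree 5, and the triad built there (D-F#-A) is major, so it is V.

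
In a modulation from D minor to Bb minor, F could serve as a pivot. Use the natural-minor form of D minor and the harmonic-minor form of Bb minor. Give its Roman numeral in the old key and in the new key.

The scale of D minor (natural minor) is D E F G A Bb C; F is degree 3, and the triad built there (F-A-C) is major, so it is III.
The scale of Bb minor (harmonic minor) is Bb C Db Eb F Gb A; F is degree 5, and the triad built there (F-A-C) is major, so it is V.

III in D minor; V in Bb minor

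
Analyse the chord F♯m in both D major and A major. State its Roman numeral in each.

iii in D major; vi in A major

The scale of D major is D E F♯ G A B C♯; F♯ is degree 3, and the triad built there (F♯-A-C♯) is minor, so it is iii.
The scale of A major is A B C♯ D E F♯ G♯; F♯ is degree 6, and the triad built there (F♯-A-C♯) is minor, so it is vi.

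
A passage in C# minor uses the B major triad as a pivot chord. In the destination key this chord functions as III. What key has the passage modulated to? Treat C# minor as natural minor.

The numeral III denotes a major triad on scale degree 3. With B on degree 3, the tonic of the new key is G#.
Degree 3 carries a major triad in natural-minor keys, so the destination is G# minor.
Check: the diatonic triads of G# minor (natural minor) are G#m (i), A#dim (ii°), B (III), C#m (iv), D#m (v), E (VI), F# (VII) — B major is indeed III.

G# minor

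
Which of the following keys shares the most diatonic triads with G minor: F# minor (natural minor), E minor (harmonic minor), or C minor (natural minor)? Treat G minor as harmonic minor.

Triads of G minor (harmonic minor): Gm (i), Adim (ii°), Bbaug (III+), Cm (iv), D (V), Eb (VI), F#dim (vii°).
F# minor (natural minor) shares 1: D.
E minor (harmonic minor) shares 1: F#dim.
C minor (natural minor) shares 3: Gm, Cm, Eb.
The most common triads (3) are shared with C minor.

C minor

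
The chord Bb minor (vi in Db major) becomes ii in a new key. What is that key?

Ab major

The numeral ii denotes a minor triad on scale degree 2. With Bb on degree 2, the tonic of the new key is Ab.
Degree 2 carries a minor triad in major keys, so the destination is Ab major.
Check: the diatonic triads of Ab major are Ab (I), Bbm (ii), Cm (iii), Db (IV), Eb (V), Fm (vi), Gdim (vii°) — Bb minor is indeed ii.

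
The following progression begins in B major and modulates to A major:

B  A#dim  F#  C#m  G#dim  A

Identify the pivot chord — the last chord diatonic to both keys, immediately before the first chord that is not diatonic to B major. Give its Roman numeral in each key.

Chords diatonic to B major: B, C#m, D#m, E, F#, G#m, A#dim.
Reading the progression, the first chord not in that set is G#dim, so the modulation leaves B major there.
The chord immediately before G#dim is C#m, which is diatonic to both keys: ii in B major and iii in A major.

C#m — ii in B major, iii in A major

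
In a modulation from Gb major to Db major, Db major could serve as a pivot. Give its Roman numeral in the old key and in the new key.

The scale of Gb major is Gb Ab Bb Cb Db Eb F; Db is degree 5, and the triad built there (Db-F-Ab) is major, so it is V.
The scale of Db major is Db Eb F Gb Ab Bb C; Db is degree 1, and the triad built there (Db-F-Ab) is major, so it is I.

V in Gb major; I in Db major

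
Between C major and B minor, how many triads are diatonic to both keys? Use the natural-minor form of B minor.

2

Diatonic triads of C major: C (I), Dm (ii), Em (iii), F (IV), G (V), Am (vi), Bdim (vii°).
Diatonic triads of B minor (natural minor): Bm (i), C#dim (ii°), D (III), Em (iv), F#m (v), G (VI), A (VII).
Matching root and quality in both lists: Em, G.
That gives 2 common triads.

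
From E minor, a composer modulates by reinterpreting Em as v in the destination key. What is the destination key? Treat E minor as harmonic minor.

A minor

The numeral v denotes a minor triad on scale degree 5. With E on degree 5, the tonic of the new key is A.
Degree 5 carries a minor triad in natural-minor keys, so the destination is A minor.
Check: the diatonic triads of A minor (natural minor) are Am (i), Bdim (ii°), C (III), Dm (iv), Em (v), F (VI), G (VII) — Em is indeed v.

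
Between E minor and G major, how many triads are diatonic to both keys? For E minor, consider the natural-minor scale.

7

Diatonic triads of E minor (natural minor): Em (i), F♯dim (ii°), G (III), Am (iv), Bm (v), C (VI), D (VII).
Diatonic triads of G major: G (I), Am (ii), Bm (iii), C (IV), D (V), Em (vi), F♯dim (vii°).
Matching root and quality in both lists: Em, F♯dim, G, Am, Bm, C, D.
That gives 7 common triads.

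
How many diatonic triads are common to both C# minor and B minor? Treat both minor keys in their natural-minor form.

Diatonic triads of C# minor (natural minor): C#m (i), D#dim (ii°), E (III), F#m (iv), G#m (v), A (VI), B (VII).
Diatonic triads of B minor (natural minor): Bm (i), C#dim (ii°), D (III), Em (iv), F#m (v), G (VI), A (VII).
Matching root and quality in both lists: F#m, A.
That gives 2 common triads.

2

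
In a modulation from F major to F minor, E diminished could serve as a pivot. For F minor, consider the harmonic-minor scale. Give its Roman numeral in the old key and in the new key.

The scale of F major is F G A B♭ C D E; E is degree 7, and the triad built there (E-G-B♭) is diminished, so it is vii°.
The scale of F minor (harmonic minor) is F G A♭ B♭ C D♭ E; E is degree 7, and the triad built there (E-G-B♭) is diminished, so it is vii°.

vii° in F major; vii° in F minor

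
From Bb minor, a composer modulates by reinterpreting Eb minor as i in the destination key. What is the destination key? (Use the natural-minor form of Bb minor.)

The numeral i denotes a minor triad on scale degree 1. With Eb on degree 1, the tonic of the new key is Eb.
Degree 1 carries a minor triad in minor keys, so the destination is Eb minor.
Check: the diatonic triads of Eb minor (natural minor) are Ebm (i), Fdim (ii°), Gb (III), Abm (iv), Bbm (v), Cb (VI), Db (VII) — Eb minor is indeed i.

Eb minor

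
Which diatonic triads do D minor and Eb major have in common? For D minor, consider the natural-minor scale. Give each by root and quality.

Gm, Bb

Triads in D minor (natural minor): D minor (i), E diminished (ii°), F major (III), G minor (iv), A minor (v), Bb major (VI), C major (VII).
Triads in Eb major: Eb major (I), F minor (ii), G minor (iii), Ab major (IV), Bb major (V), C minor (vi), D diminished (vii°).
Shared triads with their functions: G minor (iv in D minor, iii in Eb major); Bb major (VI in D minor, V in Eb major).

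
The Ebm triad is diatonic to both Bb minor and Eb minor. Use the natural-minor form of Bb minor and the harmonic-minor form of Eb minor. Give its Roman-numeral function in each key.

The scale of Bb minor (natural minor) is Bb C Db Eb F Gb Ab; Eb is degree 4, and the triad built there (Eb-Gb-Bb) is minor, so it is iv.
The scale of Eb minor (harmonic minor) is Eb F Gb Ab Bb Cb D; Eb is degree 1, and the triad built there (Eb-Gb-Bb) is minor, so it is i.

iv in Bb minor; i in Eb minor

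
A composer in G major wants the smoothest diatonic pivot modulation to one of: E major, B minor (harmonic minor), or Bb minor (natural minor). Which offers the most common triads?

B minor

Triads of G major: G (I), Am (ii), Bm (iii), C (IV), D (V), Em (vi), F#dim (vii°).
E major shares 0: none.
B minor (harmonic minor) shares 3: G, Bm, Em.
Bb minor (natural minor) shares 0: none.
The most common triads (3) are shared with B minor.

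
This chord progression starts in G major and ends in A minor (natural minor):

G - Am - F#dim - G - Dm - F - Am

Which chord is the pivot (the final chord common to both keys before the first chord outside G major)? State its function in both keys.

G — I in G major, VII in A minor

Chords diatonic to G major: G, Am, Bm, C, D, Em, F#dim.
Reading the progression, the first chord not in that set is Dm, so the modulation leaves G major there.
The chord immediately before Dm is G, which is diatonic to both keys: I in G major and VII in A minor.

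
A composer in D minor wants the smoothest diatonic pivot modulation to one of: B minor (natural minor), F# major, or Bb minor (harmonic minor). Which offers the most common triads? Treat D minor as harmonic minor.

Triads of D minor (harmonic minor): D minor (i), E diminished (ii°), F augmented (III+), G minor (iv), A major (V), Bb major (VI), C# diminished (vii°).
B minor (natural minor) shares 2: A, C#dim.
F# major shares 0: none.
Bb minor (harmonic minor) shares 0: none.
The most common triads (2) are shared with B minor.

B minor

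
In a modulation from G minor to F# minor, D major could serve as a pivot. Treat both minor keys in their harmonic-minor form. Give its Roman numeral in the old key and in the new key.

V in G minor; VI in F# minor

The scale of G minor (harmonic minor) is G A Bb C D Eb F#; D is degree 5, and the triad built there (D-F#-A) is major, so it is V.
The scale of F# minor (harmonic minor) is F# G# A B C# D E#; D is degree 6, and the triad built there (D-F#-A) is major, so it is VI.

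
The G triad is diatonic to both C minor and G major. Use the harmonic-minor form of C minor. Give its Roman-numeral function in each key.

The scale of C minor (harmonic minor) is C D Eb F G Ab B; G is degree 5, and the triad built there (G-B-D) is major, so it is V.
The scale of G major is G A B C D E F#; G is degree 1, and the triad built there (G-B-D) is major, so it is I.

V in C minor; I in G major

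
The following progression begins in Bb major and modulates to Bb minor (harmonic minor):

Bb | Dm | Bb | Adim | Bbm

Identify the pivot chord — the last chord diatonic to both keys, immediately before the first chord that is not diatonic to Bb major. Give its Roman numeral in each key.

Adim — vii° in Bb major, vii° in Bb minor

Chords diatonic to Bb major: Bb, Cm, Dm, Eb, F, Gm, Adim.
Reading the progression, the first chord not in that set is Bbm, so the modulation leaves Bb major there.
The chord immediately before Bbm is Adim, which is diatonic to both keys: vii° in Bb major and vii° in Bb minor.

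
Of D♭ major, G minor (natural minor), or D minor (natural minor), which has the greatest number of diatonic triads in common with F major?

Triads of F major: F major (I), G minor (ii), A minor (iii), B♭ major (IV), C major (V), D minor (vi), E diminished (vii°).
D♭ major shares 0: none.
G minor (natural minor) shares 4: F, Gm, B♭, Dm.
D minor (natural minor) shares 7: F, Gm, Am, B♭, C, Dm, Edim.
The most common triads (7) are shared with D minor.

D minor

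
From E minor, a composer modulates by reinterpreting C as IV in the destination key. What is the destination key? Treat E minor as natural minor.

G major

The numeral IV denotes a major triad on scale degree 4. With C on degree 4, the tonic of the new key is G.
Degree 4 carries a major triad in major keys, so the destination is G major.
Check: the diatonic triads of G major are G (I), Am (ii), Bm (iii), C (IV), D (V), Em (vi), F#dim (vii°) — C is indeed IV.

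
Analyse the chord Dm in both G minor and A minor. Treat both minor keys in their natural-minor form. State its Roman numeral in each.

v in G minor; iv in A minor

The scale of G minor (natural minor) is G A Bb C D Eb F; D is degree 5, and the triad built there (D-F-A) is minor, so it is v.
The scale of A minor (natural minor) is A B C D E F G; D is degree 4, and the triad built there (D-F-A) is minor, so it is iv.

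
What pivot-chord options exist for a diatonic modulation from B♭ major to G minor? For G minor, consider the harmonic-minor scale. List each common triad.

Triads in B♭ major: B♭ (I), Cm (ii), Dm (iii), E♭ (IV), F (V), Gm (vi), Adim (vii°).
Triads in G minor (harmonic minor): Gm (i), Adim (ii°), B♭aug (III+), Cm (iv), D (V), E♭ (VI), F♯dim (vii°).
Shared triads with their functions: Cm (ii in B♭ major, iv in G minor); E♭ (IV in B♭ major, VI in G minor); Gm (vi in B♭ major, i in G minor); Adim (vii° in B♭ major, ii° in G minor).

Cm, E♭, Gm, Adim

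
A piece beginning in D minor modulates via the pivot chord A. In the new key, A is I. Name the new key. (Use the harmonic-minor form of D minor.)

The numeral I denotes a major triad on scale degree 1. With A on degree 1, the tonic of the new key is A.
Degree 1 carries a major triad in major keys, so the destination is A major.
Check: the diatonic triads of A major are A (I), Bm (ii), C#m (iii), D (IV), E (V), F#m (vi), G#dim (vii°) — A is indeed I.

A major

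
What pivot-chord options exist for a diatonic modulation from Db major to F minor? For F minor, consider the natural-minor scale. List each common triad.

Db, Fm, Ab, Bbm

Triads in Db major: Db major (I), Eb minor (ii), F minor (iii), Gb major (IV), Ab major (V), Bb minor (vi), C diminished (vii°).
Triads in F minor (natural minor): F minor (i), G diminished (ii°), Ab major (III), Bb minor (iv), C minor (v), Db major (VI), Eb major (VII).
Shared triads with their functions: Db major (I in Db major, VI in F minor); F minor (iii in Db major, i in F minor); Ab major (V in Db major, III in F minor); Bb minor (vi in Db major, iv in F minor).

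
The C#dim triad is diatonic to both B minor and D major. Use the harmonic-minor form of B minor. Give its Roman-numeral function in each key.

ii° in B minor; vii° in D major

The scale of B minor (harmonic minor) is B C# D E F# G A#; C# is degree 2, and the triad built there (C#-E-G) is diminished, so it is ii°.
The scale of D major is D E F# G A B C#; C# is degree 7, and the triad built there (C#-E-G) is diminished, so it is vii°.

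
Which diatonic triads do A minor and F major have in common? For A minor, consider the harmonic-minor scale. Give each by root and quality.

Triads in A minor (harmonic minor): A minor (i), B diminished (ii°), C augmented (III+), D minor (iv), E major (V), F major (VI), G# diminished (vii°).
Triads in F major: F major (I), G minor (ii), A minor (iii), Bb major (IV), C major (V), D minor (vi), E diminished (vii°).
Shared triads with their functions: A minor (i in A minor, iii in F major); D minor (iv in A minor, vi in F major); F major (VI in A minor, I in F major).

Am, Dm, F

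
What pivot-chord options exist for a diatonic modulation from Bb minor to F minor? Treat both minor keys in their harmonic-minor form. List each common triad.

Bbm

Triads in Bb minor (harmonic minor): Bbm (i), Cdim (ii°), Dbaug (III+), Ebm (iv), F (V), Gb (VI), Adim (vii°).
Triads in F minor (harmonic minor): Fm (i), Gdim (ii°), Abaug (III+), Bbm (iv), C (V), Db (VI), Edim (vii°).
Shared triads with their functions: Bbm (i in Bb minor, iv in F minor).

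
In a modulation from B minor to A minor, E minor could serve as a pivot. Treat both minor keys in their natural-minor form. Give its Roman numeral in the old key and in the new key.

iv in B minor; v in A minor

The scale of B minor (natural minor) is B C♯ D E F♯ G A; E is degree 4, and the triad built there (E-G-B) is minor, so it is iv.
The scale of A minor (natural minor) is A B C D E F G; E is degree 5, and the triad built there (E-G-B) is minor, so it is v.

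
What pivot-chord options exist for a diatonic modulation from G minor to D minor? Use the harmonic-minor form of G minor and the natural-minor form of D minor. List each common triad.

Gm

Triads in G minor (harmonic minor): Gm (i), Adim (ii°), B♭aug (III+), Cm (iv), D (V), E♭ (VI), F♯dim (vii°).
Triads in D minor (natural minor): Dm (i), Edim (ii°), F (III), Gm (iv), Am (v), B♭ (VI), C (VII).
Shared triads with their functions: Gm (i in G minor, iv in D minor).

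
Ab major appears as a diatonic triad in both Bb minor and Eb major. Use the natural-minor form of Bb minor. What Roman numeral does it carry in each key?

VII in Bb minor; IV in Eb major

The scale of Bb minor (natural minor) is Bb C Db Eb F Gb Ab; Ab is degree 7, and the triad built there (Ab-C-Eb) is major, so it is VII.
The scale of Eb major is Eb F G Ab Bb C D; Ab is degree 4, and the triad built there (Ab-C-Eb) is major, so it is IV.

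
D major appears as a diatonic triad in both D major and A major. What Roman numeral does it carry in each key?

I in D major; IV in A major

The scale of D major is D E F# G A B C#; D is degree 1, and the triad built there (D-F#-A) is major, so it is I.
The scale of A major is A B C# D E F# G#; D is degree 4, and the triad built there (D-F#-A) is major, so it is IV.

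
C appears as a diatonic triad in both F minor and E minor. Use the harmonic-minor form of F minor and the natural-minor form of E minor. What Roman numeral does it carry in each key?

The scale of F minor (harmonic minor) is F G A♭ B♭ C D♭ E; C is degree 5, and the triad built there (C-E-G) is major, so it is V.
The scale of E minor (natural minor) is E F♯ G A B C D; C is degree 6, and the triad built there (C-E-G) is major, so it is VI.

V in F minor; VI in E minor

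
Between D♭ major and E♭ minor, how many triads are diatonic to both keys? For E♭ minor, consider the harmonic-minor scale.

Diatonic triads of D♭ major: D♭ major (I), E♭ minor (ii), F minor (iii), G♭ major (IV), A♭ major (V), B♭ minor (vi), C diminished (vii°).
Diatonic triads of E♭ minor (harmonic minor): E♭ minor (i), F diminished (ii°), G♭ augmented (III+), A♭ minor (iv), B♭ major (V), C♭ major (VI), D diminished (vii°).
Matching root and quality in both lists: E♭ minor.
That gives 1 common triad.

1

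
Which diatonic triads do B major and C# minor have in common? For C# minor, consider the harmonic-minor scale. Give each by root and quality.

Triads in B major: B (I), C#m (ii), D#m (iii), E (IV), F# (V), G#m (vi), A#dim (vii°).
Triads in C# minor (harmonic minor): C#m (i), D#dim (ii°), Eaug (III+), F#m (iv), G# (V), A (VI), B#dim (vii°).
Shared triads with their functions: C#m (ii in B major, i in C# minor).

C#m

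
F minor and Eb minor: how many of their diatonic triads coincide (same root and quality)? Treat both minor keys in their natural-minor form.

2

Diatonic triads of F minor (natural minor): Fm (i), Gdim (ii°), Ab (III), Bbm (iv), Cm (v), Db (VI), Eb (VII).
Diatonic triads of Eb minor (natural minor): Ebm (i), Fdim (ii°), Gb (III), Abm (iv), Bbm (v), Cb (VI), Db (VII).
Matching root and quality in both lists: Bbm, Db.
That gives 2 common triads.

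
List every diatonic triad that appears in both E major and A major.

Triads in E major: E (I), F♯m (ii), G♯m (iii), A (IV), B (V), C♯m (vi), D♯dim (vii°).
Triads in A major: A (I), Bm (ii), C♯m (iii), D (IV), E (V), F♯m (vi), G♯dim (vii°).
Shared triads with their functions: E (I in E major, V in A major); F♯m (ii in E major, vi in A major); A (IV in E major, I in A major); C♯m (vi in E major, iii in A major).

E, F♯m, A, C♯m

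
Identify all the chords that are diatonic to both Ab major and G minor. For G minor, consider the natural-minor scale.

Triads in Ab major: Ab (I), Bbm (ii), Cm (iii), Db (IV), Eb (V), Fm (vi), Gdim (vii°).
Triads in G minor (natural minor): Gm (i), Adim (ii°), Bb (III), Cm (iv), Dm (v), Eb (VI), F (VII).
Shared triads with their functions: Cm (iii in Ab major, iv in G minor); Eb (V in Ab major, VI in G minor).

Cm, Eb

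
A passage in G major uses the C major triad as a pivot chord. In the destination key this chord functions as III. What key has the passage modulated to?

The numeral III denotes a major triad on scale degree 3. With C on degree 3, the tonic of the new key is A.
Degree 3 carries a major triad in natural-minor keys, so the destination is A minor.
Check: the diatonic triads of A minor (natural minor) are Am (i), Bdim (ii°), C (III), Dm (iv), Em (v), F (VI), G (VII) — C major is indeed III.

A minor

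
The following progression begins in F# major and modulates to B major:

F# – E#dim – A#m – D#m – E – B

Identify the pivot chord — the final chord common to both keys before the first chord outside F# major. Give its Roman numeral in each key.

Chords diatonic to F# major: F#, G#m, A#m, B, C#, D#m, E#dim.
Reading the progression, the first chord not in that set is E, so the modulation leaves F# major there.
The chord immediately before E is D#m, which is diatonic to both keys: vi in F# major and iii in B major.

D#m — vi in F# major, iii in B major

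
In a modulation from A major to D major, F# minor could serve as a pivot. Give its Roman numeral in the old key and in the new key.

The scale of A major is A B C# D E F# G#; F# is degree 6, and the triad built there (F#-A-C#) is minor, so it is vi.
The scale of D major is D E F# G A B C#; F# is degree 3, and the triad built there (F#-A-C#) is minor, so it is iii.

vi in A major; iii in D major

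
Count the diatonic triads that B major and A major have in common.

2

Diatonic triads of B major: B major (I), C# minor (ii), D# minor (iii), E major (IV), F# major (V), G# minor (vi), A# diminished (vii°).
Diatonic triads of A major: A major (I), B minor (ii), C# minor (iii), D major (IV), E major (V), F# minor (vi), G# diminished (vii°).
Matching root and quality in both lists: C# minor, E major.
That gives 2 common triads.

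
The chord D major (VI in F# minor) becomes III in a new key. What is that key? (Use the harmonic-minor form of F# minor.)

The numeral III denotes a major triad on scale degree 3. With D on degree 3, the tonic of the new key is B.
Degree 3 carries a major triad in natural-minor keys, so the destination is B minor.
Check: the diatonic triads of B minor (natural minor) are Bm (i), C#dim (ii°), D (III), Em (iv), F#m (v), G (VI), A (VII) — D major is indeed III.

B minor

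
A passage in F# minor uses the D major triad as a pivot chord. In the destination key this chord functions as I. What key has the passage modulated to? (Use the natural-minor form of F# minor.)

The numeral I denotes a major triad on scale degree 1. With D on degree 1, the tonic of the new key is D.
Degree 1 carries a major triad in major keys, so the destination is D major.
Check: the diatonic triads of D major are D (I), Em (ii), F#m (iii), G (IV), A (V), Bm (vi), C#dim (vii°) — D major is indeed I.

D major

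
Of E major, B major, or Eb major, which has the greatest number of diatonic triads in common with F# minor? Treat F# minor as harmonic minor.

E major

Triads of F# minor (harmonic minor): F# minor (i), G# diminished (ii°), A augmented (III+), B minor (iv), C# major (V), D major (VI), E# diminished (vii°).
E major shares 1: F#m.
B major shares 0: none.
Eb major shares 0: none.
The most common triads (1) are shared with E major.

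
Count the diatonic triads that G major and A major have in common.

2

Diatonic triads of G major: G (I), Am (ii), Bm (iii), C (IV), D (V), Em (vi), F♯dim (vii°).
Diatonic triads of A major: A (I), Bm (ii), C♯m (iii), D (IV), E (V), F♯m (vi), G♯dim (vii°).
Matching root and quality in both lists: Bm, D.
That gives 2 common triads.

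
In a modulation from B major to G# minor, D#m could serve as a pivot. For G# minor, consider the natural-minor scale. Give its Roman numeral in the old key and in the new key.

The scale of B major is B C# D# E F# G# A#; D# is degree 3, and the triad built there (D#-F#-A#) is minor, so it is iii.
The scale of G# minor (natural minor) is G# A# B C# D# E F#; D# is degree 5, and the triad built there (D#-F#-A#) is minor, so it is v.

iii in B major; v in G# minor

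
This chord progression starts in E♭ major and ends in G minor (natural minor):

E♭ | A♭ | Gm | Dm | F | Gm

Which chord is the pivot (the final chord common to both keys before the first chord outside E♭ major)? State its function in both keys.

Chords diatonic to E♭ major: E♭, Fm, Gm, A♭, B♭, Cm, Ddim.
Reading the progression, the first chord not in that set is Dm, so the modulation leaves E♭ major there.
The chord immediately before Dm is Gm, which is diatonic to both keys: iii in E♭ major and i in G minor.

Gm — iii in E♭ major, i in G minor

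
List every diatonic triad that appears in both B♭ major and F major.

B♭, Dm, F, Gm

Triads in B♭ major: B♭ (I), Cm (ii), Dm (iii), E♭ (IV), F (V), Gm (vi), Adim (vii°).
Triads in F major: F (I), Gm (ii), Am (iii), B♭ (IV), C (V), Dm (vi), Edim (vii°).
Shared triads with their functions: B♭ (I in B♭ major, IV in F major); Dm (iii in B♭ major, vi in F major); F (V in B♭ major, I in F major); Gm (vi in B♭ major, ii in F major).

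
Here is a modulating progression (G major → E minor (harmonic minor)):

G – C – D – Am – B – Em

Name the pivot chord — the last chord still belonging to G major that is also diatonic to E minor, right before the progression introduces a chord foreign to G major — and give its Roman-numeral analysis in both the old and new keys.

Chords diatonic to G major: G, Am, Bm, C, D, Em, F#dim.
Reading the progression, the first chord not in that set is B, so the modulation leaves G major there.
The chord immediately before B is Am, which is diatonic to both keys: ii in G major and iv in E minor.

Am — ii in G major, iv in E minor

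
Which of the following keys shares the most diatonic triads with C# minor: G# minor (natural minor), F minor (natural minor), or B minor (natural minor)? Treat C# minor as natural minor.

Triads of C# minor (natural minor): C#m (i), D#dim (ii°), E (III), F#m (iv), G#m (v), A (VI), B (VII).
G# minor (natural minor) shares 4: C#m, E, G#m, B.
F minor (natural minor) shares 0: none.
B minor (natural minor) shares 2: F#m, A.
The most common triads (4) are shared with G# minor.

G# minor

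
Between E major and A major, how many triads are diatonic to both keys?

Diatonic triads of E major: E (I), F#m (ii), G#m (iii), A (IV), B (V), C#m (vi), D#dim (vii°).
Diatonic triads of A major: A (I), Bm (ii), C#m (iii), D (IV), E (V), F#m (vi), G#dim (vii°).
Matching root and quality in both lists: E, F#m, A, C#m.
That gives 4 common triads.

4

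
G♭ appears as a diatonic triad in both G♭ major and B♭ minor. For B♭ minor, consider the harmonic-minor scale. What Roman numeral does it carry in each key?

I in G♭ major; VI in B♭ minor

The scale of G♭ major is G♭ A♭ B♭ C♭ D♭ E♭ F; G♭ is degree 1, and the triad built there (G♭-B♭-D♭) is major, so it is I.
The scale of B♭ minor (harmonic minor) is B♭ C D♭ E♭ F G♭ A; G♭ is degree 6, and the triad built there (G♭-B♭-D♭) is major, so it is VI.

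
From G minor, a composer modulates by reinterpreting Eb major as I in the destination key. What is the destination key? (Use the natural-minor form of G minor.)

Eb major

The numeral I denotes a major triad on scale degree 1. With Eb on degree 1, the tonic of the new key is Eb.
Degree 1 carries a major triad in major keys, so the destination is Eb major.
Check: the diatonic triads of Eb major are Eb (I), Fm (ii), Gm (iii), Ab (IV), Bb (V), Cm (vi), Ddim (vii°) — Eb major is indeed I.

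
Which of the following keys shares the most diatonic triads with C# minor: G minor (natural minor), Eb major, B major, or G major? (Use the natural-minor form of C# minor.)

Triads of C# minor (natural minor): C# minor (i), D# diminished (ii°), E major (III), F# minor (iv), G# minor (v), A major (VI), B major (VII).
G minor (natural minor) shares 0: none.
Eb major shares 0: none.
B major shares 4: C#m, E, G#m, B.
G major shares 0: none.
The most common triads (4) are shared with B major.

B major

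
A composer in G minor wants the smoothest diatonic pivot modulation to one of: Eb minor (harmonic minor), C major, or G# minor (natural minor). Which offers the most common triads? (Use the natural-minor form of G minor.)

Triads of G minor (natural minor): G minor (i), A diminished (ii°), Bb major (III), C minor (iv), D minor (v), Eb major (VI), F major (VII).
Eb minor (harmonic minor) shares 1: Bb.
C major shares 2: Dm, F.
G# minor (natural minor) shares 0: none.
The most common triads (2) are shared with C major.

C major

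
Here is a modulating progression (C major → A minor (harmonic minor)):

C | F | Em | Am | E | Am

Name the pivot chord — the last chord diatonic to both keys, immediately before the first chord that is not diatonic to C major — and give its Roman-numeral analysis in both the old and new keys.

Am — vi in C major, i in A minor

Chords diatonic to C major: C, Dm, Em, F, G, Am, Bdim.
Reading the progression, the first chord not in that set is E, so the modulation leaves C major there.
The chord immediately before E is Am, which is diatonic to both keys: vi in C major and i in A minor.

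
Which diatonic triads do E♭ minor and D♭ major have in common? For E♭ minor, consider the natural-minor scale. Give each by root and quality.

Triads in E♭ minor (natural minor): E♭m (i), Fdim (ii°), G♭ (III), A♭m (iv), B♭m (v), C♭ (VI), D♭ (VII).
Triads in D♭ major: D♭ (I), E♭m (ii), Fm (iii), G♭ (IV), A♭ (V), B♭m (vi), Cdim (vii°).
Shared triads with their functions: E♭m (i in E♭ minor, ii in D♭ major); G♭ (III in E♭ minor, IV in D♭ major); B♭m (v in E♭ minor, vi in D♭ major); D♭ (VII in E♭ minor, I in D♭ major).

E♭m, G♭, B♭m, D♭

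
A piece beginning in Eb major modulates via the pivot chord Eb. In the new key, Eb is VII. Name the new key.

F minor

The numeral VII denotes a major triad on scale degree 7. With Eb on degree 7, the tonic of the new key is F.
Degree 7 carries a major triad in natural-minor keys, so the destination is F minor.
Check: the diatonic triads of F minor (natural minor) are Fm (i), Gdim (ii°), Ab (III), Bbm (iv), Cm (v), Db (VI), Eb (VII) — Eb is indeed VII.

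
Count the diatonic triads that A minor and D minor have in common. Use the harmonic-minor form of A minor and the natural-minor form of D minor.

3

Diatonic triads of A minor (harmonic minor): Am (i), Bdim (ii°), Caug (III+), Dm (iv), E (V), F (VI), G#dim (vii°).
Diatonic triads of D minor (natural minor): Dm (i), Edim (ii°), F (III), Gm (iv), Am (v), Bb (VI), C (VII).
Matching root and quality in both lists: Am, Dm, F.
That gives 3 common triads.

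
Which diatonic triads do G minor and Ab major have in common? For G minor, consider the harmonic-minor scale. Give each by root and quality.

Triads in G minor (harmonic minor): Gm (i), Adim (ii°), Bbaug (III+), Cm (iv), D (V), Eb (VI), F#dim (vii°).
Triads in Ab major: Ab (I), Bbm (ii), Cm (iii), Db (IV), Eb (V), Fm (vi), Gdim (vii°).
Shared triads with their functions: Cm (iv in G minor, iii in Ab major); Eb (VI in G minor, V in Ab major).

Cm, Eb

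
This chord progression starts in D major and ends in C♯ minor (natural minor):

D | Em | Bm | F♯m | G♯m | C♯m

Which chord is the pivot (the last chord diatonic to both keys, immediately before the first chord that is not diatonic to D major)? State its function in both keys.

Chords diatonic to D major: D, Em, F♯m, G, A, Bm, C♯dim.
Reading the progression, the first chord not in that set is G♯m, so the modulation leaves D major there.
The chord immediately before G♯m is F♯m, which is diatonic to both keys: iii in D major and iv in C♯ minor.

F♯m — iii in D major, iv in C♯ minor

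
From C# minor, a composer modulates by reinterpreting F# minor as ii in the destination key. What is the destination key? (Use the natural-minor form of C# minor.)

E major

The numeral ii denotes a minor triad on scale degree 2. With F# on degree 2, the tonic of the new key is E.
Degree 2 carries a minor triad in major keys, so the destination is E major.
Check: the diatonic triads of E major are E (I), F#m (ii), G#m (iii), A (IV), B (V), C#m (vi), D#dim (vii°) — F# minor is indeed ii.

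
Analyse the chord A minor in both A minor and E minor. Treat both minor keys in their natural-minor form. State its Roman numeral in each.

i in A minor; iv in E minor

The scale of A minor (natural minor) is A B C D E F G; A is degree 1, and the triad built there (A-C-E) is minor, so it is i.
The scale of E minor (natural minor) is E F# G A B C D; A is degree 4, and the triad built there (A-C-E) is minor, so it is iv.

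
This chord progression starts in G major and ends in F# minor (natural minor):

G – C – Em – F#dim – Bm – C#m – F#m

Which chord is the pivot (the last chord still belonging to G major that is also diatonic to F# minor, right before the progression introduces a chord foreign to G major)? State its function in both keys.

Chords diatonic to G major: G, Am, Bm, C, D, Em, F#dim.
Reading the progression, the first chord not in that set is C#m, so the modulation leaves G major there.
The chord immediately before C#m is Bm, which is diatonic to both keys: iii in G major and iv in F# minor.

Bm — iii in G major, iv in F# minor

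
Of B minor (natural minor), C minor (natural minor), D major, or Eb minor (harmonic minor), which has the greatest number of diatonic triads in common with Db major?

Triads of Db major: Db major (I), Eb minor (ii), F minor (iii), Gb major (IV), Ab major (V), Bb minor (vi), C diminished (vii°).
B minor (natural minor) shares 0: none.
C minor (natural minor) shares 2: Fm, Ab.
D major shares 0: none.
Eb minor (harmonic minor) shares 1: Ebm.
The most common triads (2) are shared with C minor.

C minor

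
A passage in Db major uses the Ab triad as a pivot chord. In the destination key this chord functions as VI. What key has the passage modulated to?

C minor

The numeral VI denotes a major triad on scale degree 6. With Ab on degree 6, the tonic of the new key is C.
Degree 6 carries a major triad in minor keys, so the destination is C minor.
Check: the diatonic triads of C minor (natural minor) are Cm (i), Ddim (ii°), Eb (III), Fm (iv), Gm (v), Ab (VI), Bb (VII) — Ab is indeed VI.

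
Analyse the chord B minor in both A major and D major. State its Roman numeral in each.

The scale of A major is A B C# D E F# G#; B is degree 2, and the triad built there (B-D-F#) is minor, so it is ii.
The scale of D major is D E F# G A B C#; B is degree 6, and the triad built there (B-D-F#) is minor, so it is vi.

ii in A major; vi in D major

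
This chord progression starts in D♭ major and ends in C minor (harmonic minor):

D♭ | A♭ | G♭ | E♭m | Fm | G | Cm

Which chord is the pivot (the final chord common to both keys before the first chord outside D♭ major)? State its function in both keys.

Fm — iii in D♭ major, iv in C minor

Chords diatonic to D♭ major: D♭, E♭m, Fm, G♭, A♭, B♭m, Cdim.
Reading the progression, the first chord not in that set is G, so the modulation leaves D♭ major there.
The chord immediately before G is Fm, which is diatonic to both keys: iii in D♭ major and iv in C minor.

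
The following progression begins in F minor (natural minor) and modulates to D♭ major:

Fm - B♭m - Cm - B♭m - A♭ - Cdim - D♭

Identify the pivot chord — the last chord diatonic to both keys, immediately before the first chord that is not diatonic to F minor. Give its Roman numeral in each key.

A♭ — III in F minor, V in D♭ major

Chords diatonic to F minor: Fm, Gdim, A♭, B♭m, Cm, D♭, E♭.
Reading the progression, the first chord not in that set is Cdim, so the modulation leaves F minor there.
The chord immediately before Cdim is A♭, which is diatonic to both keys: III in F minor and V in D♭ major.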